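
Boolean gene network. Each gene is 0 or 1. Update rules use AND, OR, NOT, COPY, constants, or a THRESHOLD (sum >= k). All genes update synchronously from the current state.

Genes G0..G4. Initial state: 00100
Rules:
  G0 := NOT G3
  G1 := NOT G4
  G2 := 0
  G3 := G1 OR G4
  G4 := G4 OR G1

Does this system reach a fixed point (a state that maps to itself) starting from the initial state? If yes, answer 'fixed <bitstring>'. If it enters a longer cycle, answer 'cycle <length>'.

Step 0: 00100
Step 1: G0=NOT G3=NOT 0=1 G1=NOT G4=NOT 0=1 G2=0(const) G3=G1|G4=0|0=0 G4=G4|G1=0|0=0 -> 11000
Step 2: G0=NOT G3=NOT 0=1 G1=NOT G4=NOT 0=1 G2=0(const) G3=G1|G4=1|0=1 G4=G4|G1=0|1=1 -> 11011
Step 3: G0=NOT G3=NOT 1=0 G1=NOT G4=NOT 1=0 G2=0(const) G3=G1|G4=1|1=1 G4=G4|G1=1|1=1 -> 00011
Step 4: G0=NOT G3=NOT 1=0 G1=NOT G4=NOT 1=0 G2=0(const) G3=G1|G4=0|1=1 G4=G4|G1=1|0=1 -> 00011
Fixed point reached at step 3: 00011

Answer: fixed 00011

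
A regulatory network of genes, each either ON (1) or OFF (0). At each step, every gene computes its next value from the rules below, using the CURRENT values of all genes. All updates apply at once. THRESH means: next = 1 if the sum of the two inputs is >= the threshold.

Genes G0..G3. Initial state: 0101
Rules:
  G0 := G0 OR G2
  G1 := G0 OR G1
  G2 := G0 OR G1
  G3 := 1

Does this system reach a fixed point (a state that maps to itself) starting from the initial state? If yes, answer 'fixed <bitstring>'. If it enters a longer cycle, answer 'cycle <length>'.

Step 0: 0101
Step 1: G0=G0|G2=0|0=0 G1=G0|G1=0|1=1 G2=G0|G1=0|1=1 G3=1(const) -> 0111
Step 2: G0=G0|G2=0|1=1 G1=G0|G1=0|1=1 G2=G0|G1=0|1=1 G3=1(const) -> 1111
Step 3: G0=G0|G2=1|1=1 G1=G0|G1=1|1=1 G2=G0|G1=1|1=1 G3=1(const) -> 1111
Fixed point reached at step 2: 1111

Answer: fixed 1111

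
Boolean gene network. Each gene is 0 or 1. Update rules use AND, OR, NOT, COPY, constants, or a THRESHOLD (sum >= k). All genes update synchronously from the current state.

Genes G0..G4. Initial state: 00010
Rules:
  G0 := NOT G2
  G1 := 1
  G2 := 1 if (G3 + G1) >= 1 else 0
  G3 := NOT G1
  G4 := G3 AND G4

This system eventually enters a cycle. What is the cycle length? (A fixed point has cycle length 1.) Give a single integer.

Step 0: 00010
Step 1: G0=NOT G2=NOT 0=1 G1=1(const) G2=(1+0>=1)=1 G3=NOT G1=NOT 0=1 G4=G3&G4=1&0=0 -> 11110
Step 2: G0=NOT G2=NOT 1=0 G1=1(const) G2=(1+1>=1)=1 G3=NOT G1=NOT 1=0 G4=G3&G4=1&0=0 -> 01100
Step 3: G0=NOT G2=NOT 1=0 G1=1(const) G2=(0+1>=1)=1 G3=NOT G1=NOT 1=0 G4=G3&G4=0&0=0 -> 01100
State from step 3 equals state from step 2 -> cycle length 1

Answer: 1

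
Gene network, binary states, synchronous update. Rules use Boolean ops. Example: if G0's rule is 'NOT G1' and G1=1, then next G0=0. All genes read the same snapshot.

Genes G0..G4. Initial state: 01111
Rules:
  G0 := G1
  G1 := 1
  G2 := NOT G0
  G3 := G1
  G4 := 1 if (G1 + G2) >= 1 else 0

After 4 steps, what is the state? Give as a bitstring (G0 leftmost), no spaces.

Step 1: G0=G1=1 G1=1(const) G2=NOT G0=NOT 0=1 G3=G1=1 G4=(1+1>=1)=1 -> 11111
Step 2: G0=G1=1 G1=1(const) G2=NOT G0=NOT 1=0 G3=G1=1 G4=(1+1>=1)=1 -> 11011
Step 3: G0=G1=1 G1=1(const) G2=NOT G0=NOT 1=0 G3=G1=1 G4=(1+0>=1)=1 -> 11011
Step 4: G0=G1=1 G1=1(const) G2=NOT G0=NOT 1=0 G3=G1=1 G4=(1+0>=1)=1 -> 11011

11011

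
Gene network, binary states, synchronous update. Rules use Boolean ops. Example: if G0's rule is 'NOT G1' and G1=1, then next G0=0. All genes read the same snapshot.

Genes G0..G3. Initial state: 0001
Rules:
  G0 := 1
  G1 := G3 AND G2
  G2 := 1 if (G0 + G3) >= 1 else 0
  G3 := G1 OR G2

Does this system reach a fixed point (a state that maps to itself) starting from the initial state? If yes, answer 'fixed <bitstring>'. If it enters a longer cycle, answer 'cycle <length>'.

Step 0: 0001
Step 1: G0=1(const) G1=G3&G2=1&0=0 G2=(0+1>=1)=1 G3=G1|G2=0|0=0 -> 1010
Step 2: G0=1(const) G1=G3&G2=0&1=0 G2=(1+0>=1)=1 G3=G1|G2=0|1=1 -> 1011
Step 3: G0=1(const) G1=G3&G2=1&1=1 G2=(1+1>=1)=1 G3=G1|G2=0|1=1 -> 1111
Step 4: G0=1(const) G1=G3&G2=1&1=1 G2=(1+1>=1)=1 G3=G1|G2=1|1=1 -> 1111
Fixed point reached at step 3: 1111

Answer: fixed 1111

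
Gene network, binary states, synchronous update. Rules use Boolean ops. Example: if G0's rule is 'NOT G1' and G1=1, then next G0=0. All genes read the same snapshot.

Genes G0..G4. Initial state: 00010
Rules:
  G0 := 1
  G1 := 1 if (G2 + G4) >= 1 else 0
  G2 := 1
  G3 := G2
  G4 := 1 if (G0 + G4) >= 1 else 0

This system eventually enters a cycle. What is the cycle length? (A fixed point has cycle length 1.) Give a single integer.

Answer: 1

Derivation:
Step 0: 00010
Step 1: G0=1(const) G1=(0+0>=1)=0 G2=1(const) G3=G2=0 G4=(0+0>=1)=0 -> 10100
Step 2: G0=1(const) G1=(1+0>=1)=1 G2=1(const) G3=G2=1 G4=(1+0>=1)=1 -> 11111
Step 3: G0=1(const) G1=(1+1>=1)=1 G2=1(const) G3=G2=1 G4=(1+1>=1)=1 -> 11111
State from step 3 equals state from step 2 -> cycle length 1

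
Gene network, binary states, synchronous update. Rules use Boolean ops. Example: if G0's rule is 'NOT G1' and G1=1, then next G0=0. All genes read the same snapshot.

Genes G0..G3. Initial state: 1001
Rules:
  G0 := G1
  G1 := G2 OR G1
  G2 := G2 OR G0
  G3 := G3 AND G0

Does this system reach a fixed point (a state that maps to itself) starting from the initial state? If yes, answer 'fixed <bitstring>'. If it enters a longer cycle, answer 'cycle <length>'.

Answer: fixed 1110

Derivation:
Step 0: 1001
Step 1: G0=G1=0 G1=G2|G1=0|0=0 G2=G2|G0=0|1=1 G3=G3&G0=1&1=1 -> 0011
Step 2: G0=G1=0 G1=G2|G1=1|0=1 G2=G2|G0=1|0=1 G3=G3&G0=1&0=0 -> 0110
Step 3: G0=G1=1 G1=G2|G1=1|1=1 G2=G2|G0=1|0=1 G3=G3&G0=0&0=0 -> 1110
Step 4: G0=G1=1 G1=G2|G1=1|1=1 G2=G2|G0=1|1=1 G3=G3&G0=0&1=0 -> 1110
Fixed point reached at step 3: 1110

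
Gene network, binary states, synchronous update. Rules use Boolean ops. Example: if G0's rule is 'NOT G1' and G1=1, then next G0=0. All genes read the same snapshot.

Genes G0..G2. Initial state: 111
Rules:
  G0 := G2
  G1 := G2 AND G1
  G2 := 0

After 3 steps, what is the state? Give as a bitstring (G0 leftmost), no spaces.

Step 1: G0=G2=1 G1=G2&G1=1&1=1 G2=0(const) -> 110
Step 2: G0=G2=0 G1=G2&G1=0&1=0 G2=0(const) -> 000
Step 3: G0=G2=0 G1=G2&G1=0&0=0 G2=0(const) -> 000

000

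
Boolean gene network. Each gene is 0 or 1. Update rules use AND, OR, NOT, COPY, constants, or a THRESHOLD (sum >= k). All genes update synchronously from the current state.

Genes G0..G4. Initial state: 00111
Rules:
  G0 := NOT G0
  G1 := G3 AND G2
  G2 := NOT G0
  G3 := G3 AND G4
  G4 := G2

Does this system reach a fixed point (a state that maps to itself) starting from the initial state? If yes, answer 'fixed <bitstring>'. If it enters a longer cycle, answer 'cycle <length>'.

Step 0: 00111
Step 1: G0=NOT G0=NOT 0=1 G1=G3&G2=1&1=1 G2=NOT G0=NOT 0=1 G3=G3&G4=1&1=1 G4=G2=1 -> 11111
Step 2: G0=NOT G0=NOT 1=0 G1=G3&G2=1&1=1 G2=NOT G0=NOT 1=0 G3=G3&G4=1&1=1 G4=G2=1 -> 01011
Step 3: G0=NOT G0=NOT 0=1 G1=G3&G2=1&0=0 G2=NOT G0=NOT 0=1 G3=G3&G4=1&1=1 G4=G2=0 -> 10110
Step 4: G0=NOT G0=NOT 1=0 G1=G3&G2=1&1=1 G2=NOT G0=NOT 1=0 G3=G3&G4=1&0=0 G4=G2=1 -> 01001
Step 5: G0=NOT G0=NOT 0=1 G1=G3&G2=0&0=0 G2=NOT G0=NOT 0=1 G3=G3&G4=0&1=0 G4=G2=0 -> 10100
Step 6: G0=NOT G0=NOT 1=0 G1=G3&G2=0&1=0 G2=NOT G0=NOT 1=0 G3=G3&G4=0&0=0 G4=G2=1 -> 00001
Step 7: G0=NOT G0=NOT 0=1 G1=G3&G2=0&0=0 G2=NOT G0=NOT 0=1 G3=G3&G4=0&1=0 G4=G2=0 -> 10100
Cycle of length 2 starting at step 5 -> no fixed point

Answer: cycle 2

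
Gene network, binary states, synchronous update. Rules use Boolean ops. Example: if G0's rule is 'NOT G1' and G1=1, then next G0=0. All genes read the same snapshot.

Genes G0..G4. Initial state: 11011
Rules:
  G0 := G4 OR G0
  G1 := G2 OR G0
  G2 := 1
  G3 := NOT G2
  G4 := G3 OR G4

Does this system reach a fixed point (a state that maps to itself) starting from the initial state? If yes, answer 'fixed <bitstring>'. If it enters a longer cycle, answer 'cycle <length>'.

Answer: fixed 11101

Derivation:
Step 0: 11011
Step 1: G0=G4|G0=1|1=1 G1=G2|G0=0|1=1 G2=1(const) G3=NOT G2=NOT 0=1 G4=G3|G4=1|1=1 -> 11111
Step 2: G0=G4|G0=1|1=1 G1=G2|G0=1|1=1 G2=1(const) G3=NOT G2=NOT 1=0 G4=G3|G4=1|1=1 -> 11101
Step 3: G0=G4|G0=1|1=1 G1=G2|G0=1|1=1 G2=1(const) G3=NOT G2=NOT 1=0 G4=G3|G4=0|1=1 -> 11101
Fixed point reached at step 2: 11101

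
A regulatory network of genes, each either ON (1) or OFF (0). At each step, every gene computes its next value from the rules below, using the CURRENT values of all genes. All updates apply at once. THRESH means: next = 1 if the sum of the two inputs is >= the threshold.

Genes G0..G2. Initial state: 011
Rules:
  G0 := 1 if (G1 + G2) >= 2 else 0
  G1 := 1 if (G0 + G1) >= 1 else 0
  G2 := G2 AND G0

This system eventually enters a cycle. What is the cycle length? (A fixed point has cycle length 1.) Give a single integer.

Step 0: 011
Step 1: G0=(1+1>=2)=1 G1=(0+1>=1)=1 G2=G2&G0=1&0=0 -> 110
Step 2: G0=(1+0>=2)=0 G1=(1+1>=1)=1 G2=G2&G0=0&1=0 -> 010
Step 3: G0=(1+0>=2)=0 G1=(0+1>=1)=1 G2=G2&G0=0&0=0 -> 010
State from step 3 equals state from step 2 -> cycle length 1

Answer: 1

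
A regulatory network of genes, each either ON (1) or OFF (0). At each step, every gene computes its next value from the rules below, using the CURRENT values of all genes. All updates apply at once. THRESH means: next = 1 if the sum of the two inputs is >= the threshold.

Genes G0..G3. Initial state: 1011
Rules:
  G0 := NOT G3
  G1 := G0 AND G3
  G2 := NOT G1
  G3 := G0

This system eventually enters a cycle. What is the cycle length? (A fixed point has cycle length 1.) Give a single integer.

Answer: 4

Derivation:
Step 0: 1011
Step 1: G0=NOT G3=NOT 1=0 G1=G0&G3=1&1=1 G2=NOT G1=NOT 0=1 G3=G0=1 -> 0111
Step 2: G0=NOT G3=NOT 1=0 G1=G0&G3=0&1=0 G2=NOT G1=NOT 1=0 G3=G0=0 -> 0000
Step 3: G0=NOT G3=NOT 0=1 G1=G0&G3=0&0=0 G2=NOT G1=NOT 0=1 G3=G0=0 -> 1010
Step 4: G0=NOT G3=NOT 0=1 G1=G0&G3=1&0=0 G2=NOT G1=NOT 0=1 G3=G0=1 -> 1011
State from step 4 equals state from step 0 -> cycle length 4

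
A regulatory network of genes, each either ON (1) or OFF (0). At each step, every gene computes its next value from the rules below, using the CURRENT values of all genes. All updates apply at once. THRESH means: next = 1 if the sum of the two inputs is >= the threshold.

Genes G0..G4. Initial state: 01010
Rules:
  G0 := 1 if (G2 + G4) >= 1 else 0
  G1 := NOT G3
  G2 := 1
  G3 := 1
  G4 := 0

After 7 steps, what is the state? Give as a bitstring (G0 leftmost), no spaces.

Step 1: G0=(0+0>=1)=0 G1=NOT G3=NOT 1=0 G2=1(const) G3=1(const) G4=0(const) -> 00110
Step 2: G0=(1+0>=1)=1 G1=NOT G3=NOT 1=0 G2=1(const) G3=1(const) G4=0(const) -> 10110
Step 3: G0=(1+0>=1)=1 G1=NOT G3=NOT 1=0 G2=1(const) G3=1(const) G4=0(const) -> 10110
Step 4: G0=(1+0>=1)=1 G1=NOT G3=NOT 1=0 G2=1(const) G3=1(const) G4=0(const) -> 10110
Step 5: G0=(1+0>=1)=1 G1=NOT G3=NOT 1=0 G2=1(const) G3=1(const) G4=0(const) -> 10110
Step 6: G0=(1+0>=1)=1 G1=NOT G3=NOT 1=0 G2=1(const) G3=1(const) G4=0(const) -> 10110
Step 7: G0=(1+0>=1)=1 G1=NOT G3=NOT 1=0 G2=1(const) G3=1(const) G4=0(const) -> 10110

10110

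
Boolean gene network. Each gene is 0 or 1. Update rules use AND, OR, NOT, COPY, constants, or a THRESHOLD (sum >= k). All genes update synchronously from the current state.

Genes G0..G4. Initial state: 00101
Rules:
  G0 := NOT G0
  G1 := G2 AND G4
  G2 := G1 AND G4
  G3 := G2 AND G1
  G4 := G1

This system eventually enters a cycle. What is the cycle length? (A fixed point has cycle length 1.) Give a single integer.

Step 0: 00101
Step 1: G0=NOT G0=NOT 0=1 G1=G2&G4=1&1=1 G2=G1&G4=0&1=0 G3=G2&G1=1&0=0 G4=G1=0 -> 11000
Step 2: G0=NOT G0=NOT 1=0 G1=G2&G4=0&0=0 G2=G1&G4=1&0=0 G3=G2&G1=0&1=0 G4=G1=1 -> 00001
Step 3: G0=NOT G0=NOT 0=1 G1=G2&G4=0&1=0 G2=G1&G4=0&1=0 G3=G2&G1=0&0=0 G4=G1=0 -> 10000
Step 4: G0=NOT G0=NOT 1=0 G1=G2&G4=0&0=0 G2=G1&G4=0&0=0 G3=G2&G1=0&0=0 G4=G1=0 -> 00000
Step 5: G0=NOT G0=NOT 0=1 G1=G2&G4=0&0=0 G2=G1&G4=0&0=0 G3=G2&G1=0&0=0 G4=G1=0 -> 10000
State from step 5 equals state from step 3 -> cycle length 2

Answer: 2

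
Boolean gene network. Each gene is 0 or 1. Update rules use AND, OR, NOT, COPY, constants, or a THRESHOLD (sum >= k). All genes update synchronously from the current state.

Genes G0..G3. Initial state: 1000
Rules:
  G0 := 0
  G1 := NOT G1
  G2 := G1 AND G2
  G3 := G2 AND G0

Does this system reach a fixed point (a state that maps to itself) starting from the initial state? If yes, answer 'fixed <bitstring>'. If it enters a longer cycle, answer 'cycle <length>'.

Answer: cycle 2

Derivation:
Step 0: 1000
Step 1: G0=0(const) G1=NOT G1=NOT 0=1 G2=G1&G2=0&0=0 G3=G2&G0=0&1=0 -> 0100
Step 2: G0=0(const) G1=NOT G1=NOT 1=0 G2=G1&G2=1&0=0 G3=G2&G0=0&0=0 -> 0000
Step 3: G0=0(const) G1=NOT G1=NOT 0=1 G2=G1&G2=0&0=0 G3=G2&G0=0&0=0 -> 0100
Cycle of length 2 starting at step 1 -> no fixed point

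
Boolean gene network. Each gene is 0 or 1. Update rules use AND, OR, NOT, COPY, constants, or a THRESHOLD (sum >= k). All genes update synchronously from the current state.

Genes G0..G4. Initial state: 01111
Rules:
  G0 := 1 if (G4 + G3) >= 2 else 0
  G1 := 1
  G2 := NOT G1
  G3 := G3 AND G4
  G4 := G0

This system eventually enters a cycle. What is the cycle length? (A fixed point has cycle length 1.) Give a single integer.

Answer: 1

Derivation:
Step 0: 01111
Step 1: G0=(1+1>=2)=1 G1=1(const) G2=NOT G1=NOT 1=0 G3=G3&G4=1&1=1 G4=G0=0 -> 11010
Step 2: G0=(0+1>=2)=0 G1=1(const) G2=NOT G1=NOT 1=0 G3=G3&G4=1&0=0 G4=G0=1 -> 01001
Step 3: G0=(1+0>=2)=0 G1=1(const) G2=NOT G1=NOT 1=0 G3=G3&G4=0&1=0 G4=G0=0 -> 01000
Step 4: G0=(0+0>=2)=0 G1=1(const) G2=NOT G1=NOT 1=0 G3=G3&G4=0&0=0 G4=G0=0 -> 01000
State from step 4 equals state from step 3 -> cycle length 1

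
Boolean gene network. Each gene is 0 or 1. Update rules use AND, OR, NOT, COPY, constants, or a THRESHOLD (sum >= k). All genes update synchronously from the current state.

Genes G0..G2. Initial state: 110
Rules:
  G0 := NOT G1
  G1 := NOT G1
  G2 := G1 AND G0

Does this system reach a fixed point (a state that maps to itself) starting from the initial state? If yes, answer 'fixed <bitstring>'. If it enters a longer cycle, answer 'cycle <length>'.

Step 0: 110
Step 1: G0=NOT G1=NOT 1=0 G1=NOT G1=NOT 1=0 G2=G1&G0=1&1=1 -> 001
Step 2: G0=NOT G1=NOT 0=1 G1=NOT G1=NOT 0=1 G2=G1&G0=0&0=0 -> 110
Cycle of length 2 starting at step 0 -> no fixed point

Answer: cycle 2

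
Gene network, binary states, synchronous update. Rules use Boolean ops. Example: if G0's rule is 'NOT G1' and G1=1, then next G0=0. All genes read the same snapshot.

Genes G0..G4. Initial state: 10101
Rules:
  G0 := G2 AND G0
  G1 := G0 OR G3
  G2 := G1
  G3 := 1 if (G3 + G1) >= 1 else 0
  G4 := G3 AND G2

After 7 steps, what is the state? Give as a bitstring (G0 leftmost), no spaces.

Step 1: G0=G2&G0=1&1=1 G1=G0|G3=1|0=1 G2=G1=0 G3=(0+0>=1)=0 G4=G3&G2=0&1=0 -> 11000
Step 2: G0=G2&G0=0&1=0 G1=G0|G3=1|0=1 G2=G1=1 G3=(0+1>=1)=1 G4=G3&G2=0&0=0 -> 01110
Step 3: G0=G2&G0=1&0=0 G1=G0|G3=0|1=1 G2=G1=1 G3=(1+1>=1)=1 G4=G3&G2=1&1=1 -> 01111
Step 4: G0=G2&G0=1&0=0 G1=G0|G3=0|1=1 G2=G1=1 G3=(1+1>=1)=1 G4=G3&G2=1&1=1 -> 01111
Step 5: G0=G2&G0=1&0=0 G1=G0|G3=0|1=1 G2=G1=1 G3=(1+1>=1)=1 G4=G3&G2=1&1=1 -> 01111
Step 6: G0=G2&G0=1&0=0 G1=G0|G3=0|1=1 G2=G1=1 G3=(1+1>=1)=1 G4=G3&G2=1&1=1 -> 01111
Step 7: G0=G2&G0=1&0=0 G1=G0|G3=0|1=1 G2=G1=1 G3=(1+1>=1)=1 G4=G3&G2=1&1=1 -> 01111

01111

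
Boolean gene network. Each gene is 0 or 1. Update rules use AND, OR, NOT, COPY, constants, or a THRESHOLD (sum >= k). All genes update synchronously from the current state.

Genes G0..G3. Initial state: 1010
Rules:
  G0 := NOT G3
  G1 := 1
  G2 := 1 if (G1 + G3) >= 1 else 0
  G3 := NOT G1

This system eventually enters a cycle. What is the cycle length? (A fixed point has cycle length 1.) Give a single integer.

Answer: 1

Derivation:
Step 0: 1010
Step 1: G0=NOT G3=NOT 0=1 G1=1(const) G2=(0+0>=1)=0 G3=NOT G1=NOT 0=1 -> 1101
Step 2: G0=NOT G3=NOT 1=0 G1=1(const) G2=(1+1>=1)=1 G3=NOT G1=NOT 1=0 -> 0110
Step 3: G0=NOT G3=NOT 0=1 G1=1(const) G2=(1+0>=1)=1 G3=NOT G1=NOT 1=0 -> 1110
Step 4: G0=NOT G3=NOT 0=1 G1=1(const) G2=(1+0>=1)=1 G3=NOT G1=NOT 1=0 -> 1110
State from step 4 equals state from step 3 -> cycle length 1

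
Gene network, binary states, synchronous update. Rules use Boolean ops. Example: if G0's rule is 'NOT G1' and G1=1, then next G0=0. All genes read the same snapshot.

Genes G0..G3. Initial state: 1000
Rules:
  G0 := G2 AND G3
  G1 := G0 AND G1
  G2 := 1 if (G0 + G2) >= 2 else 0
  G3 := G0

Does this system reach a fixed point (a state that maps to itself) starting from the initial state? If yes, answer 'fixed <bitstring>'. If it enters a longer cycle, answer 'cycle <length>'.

Step 0: 1000
Step 1: G0=G2&G3=0&0=0 G1=G0&G1=1&0=0 G2=(1+0>=2)=0 G3=G0=1 -> 0001
Step 2: G0=G2&G3=0&1=0 G1=G0&G1=0&0=0 G2=(0+0>=2)=0 G3=G0=0 -> 0000
Step 3: G0=G2&G3=0&0=0 G1=G0&G1=0&0=0 G2=(0+0>=2)=0 G3=G0=0 -> 0000
Fixed point reached at step 2: 0000

Answer: fixed 0000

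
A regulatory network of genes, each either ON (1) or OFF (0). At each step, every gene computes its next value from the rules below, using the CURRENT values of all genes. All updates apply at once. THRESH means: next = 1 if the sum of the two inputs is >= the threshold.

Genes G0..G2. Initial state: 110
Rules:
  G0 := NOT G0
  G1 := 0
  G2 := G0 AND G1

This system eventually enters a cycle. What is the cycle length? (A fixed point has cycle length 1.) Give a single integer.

Step 0: 110
Step 1: G0=NOT G0=NOT 1=0 G1=0(const) G2=G0&G1=1&1=1 -> 001
Step 2: G0=NOT G0=NOT 0=1 G1=0(const) G2=G0&G1=0&0=0 -> 100
Step 3: G0=NOT G0=NOT 1=0 G1=0(const) G2=G0&G1=1&0=0 -> 000
Step 4: G0=NOT G0=NOT 0=1 G1=0(const) G2=G0&G1=0&0=0 -> 100
State from step 4 equals state from step 2 -> cycle length 2

Answer: 2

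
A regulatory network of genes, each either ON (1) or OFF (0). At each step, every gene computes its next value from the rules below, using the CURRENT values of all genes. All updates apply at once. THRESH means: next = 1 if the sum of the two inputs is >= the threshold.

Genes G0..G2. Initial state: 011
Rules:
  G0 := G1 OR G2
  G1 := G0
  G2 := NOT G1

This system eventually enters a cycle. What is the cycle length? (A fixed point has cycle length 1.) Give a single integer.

Step 0: 011
Step 1: G0=G1|G2=1|1=1 G1=G0=0 G2=NOT G1=NOT 1=0 -> 100
Step 2: G0=G1|G2=0|0=0 G1=G0=1 G2=NOT G1=NOT 0=1 -> 011
State from step 2 equals state from step 0 -> cycle length 2

Answer: 2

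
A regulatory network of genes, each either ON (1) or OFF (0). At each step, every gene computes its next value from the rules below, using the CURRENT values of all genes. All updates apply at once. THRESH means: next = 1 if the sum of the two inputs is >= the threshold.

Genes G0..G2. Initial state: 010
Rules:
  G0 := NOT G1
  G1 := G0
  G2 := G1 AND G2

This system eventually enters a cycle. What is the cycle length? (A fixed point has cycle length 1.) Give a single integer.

Step 0: 010
Step 1: G0=NOT G1=NOT 1=0 G1=G0=0 G2=G1&G2=1&0=0 -> 000
Step 2: G0=NOT G1=NOT 0=1 G1=G0=0 G2=G1&G2=0&0=0 -> 100
Step 3: G0=NOT G1=NOT 0=1 G1=G0=1 G2=G1&G2=0&0=0 -> 110
Step 4: G0=NOT G1=NOT 1=0 G1=G0=1 G2=G1&G2=1&0=0 -> 010
State from step 4 equals state from step 0 -> cycle length 4

Answer: 4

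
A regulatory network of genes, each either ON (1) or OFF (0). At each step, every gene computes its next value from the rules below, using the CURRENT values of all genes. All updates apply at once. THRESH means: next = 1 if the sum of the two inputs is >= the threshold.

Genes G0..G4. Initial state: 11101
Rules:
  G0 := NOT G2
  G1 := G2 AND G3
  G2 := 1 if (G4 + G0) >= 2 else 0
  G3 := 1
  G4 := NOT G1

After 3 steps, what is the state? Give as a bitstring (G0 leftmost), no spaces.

Step 1: G0=NOT G2=NOT 1=0 G1=G2&G3=1&0=0 G2=(1+1>=2)=1 G3=1(const) G4=NOT G1=NOT 1=0 -> 00110
Step 2: G0=NOT G2=NOT 1=0 G1=G2&G3=1&1=1 G2=(0+0>=2)=0 G3=1(const) G4=NOT G1=NOT 0=1 -> 01011
Step 3: G0=NOT G2=NOT 0=1 G1=G2&G3=0&1=0 G2=(1+0>=2)=0 G3=1(const) G4=NOT G1=NOT 1=0 -> 10010

10010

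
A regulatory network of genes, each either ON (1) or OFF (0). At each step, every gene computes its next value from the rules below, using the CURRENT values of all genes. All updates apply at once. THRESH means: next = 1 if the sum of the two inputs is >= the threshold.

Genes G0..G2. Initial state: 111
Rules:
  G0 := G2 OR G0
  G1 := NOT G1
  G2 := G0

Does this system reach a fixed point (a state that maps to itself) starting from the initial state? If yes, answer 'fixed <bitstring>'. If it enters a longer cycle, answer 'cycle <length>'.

Step 0: 111
Step 1: G0=G2|G0=1|1=1 G1=NOT G1=NOT 1=0 G2=G0=1 -> 101
Step 2: G0=G2|G0=1|1=1 G1=NOT G1=NOT 0=1 G2=G0=1 -> 111
Cycle of length 2 starting at step 0 -> no fixed point

Answer: cycle 2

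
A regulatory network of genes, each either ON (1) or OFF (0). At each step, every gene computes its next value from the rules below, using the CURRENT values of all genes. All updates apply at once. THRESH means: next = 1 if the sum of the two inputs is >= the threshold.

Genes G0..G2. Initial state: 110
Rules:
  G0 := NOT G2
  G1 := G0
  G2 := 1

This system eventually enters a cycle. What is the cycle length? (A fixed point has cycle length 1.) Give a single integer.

Answer: 1

Derivation:
Step 0: 110
Step 1: G0=NOT G2=NOT 0=1 G1=G0=1 G2=1(const) -> 111
Step 2: G0=NOT G2=NOT 1=0 G1=G0=1 G2=1(const) -> 011
Step 3: G0=NOT G2=NOT 1=0 G1=G0=0 G2=1(const) -> 001
Step 4: G0=NOT G2=NOT 1=0 G1=G0=0 G2=1(const) -> 001
State from step 4 equals state from step 3 -> cycle length 1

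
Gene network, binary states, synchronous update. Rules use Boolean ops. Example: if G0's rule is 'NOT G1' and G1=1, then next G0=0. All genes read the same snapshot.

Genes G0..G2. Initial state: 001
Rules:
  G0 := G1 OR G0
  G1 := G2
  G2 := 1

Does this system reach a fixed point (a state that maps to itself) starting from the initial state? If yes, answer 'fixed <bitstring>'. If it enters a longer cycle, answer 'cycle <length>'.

Step 0: 001
Step 1: G0=G1|G0=0|0=0 G1=G2=1 G2=1(const) -> 011
Step 2: G0=G1|G0=1|0=1 G1=G2=1 G2=1(const) -> 111
Step 3: G0=G1|G0=1|1=1 G1=G2=1 G2=1(const) -> 111
Fixed point reached at step 2: 111

Answer: fixed 111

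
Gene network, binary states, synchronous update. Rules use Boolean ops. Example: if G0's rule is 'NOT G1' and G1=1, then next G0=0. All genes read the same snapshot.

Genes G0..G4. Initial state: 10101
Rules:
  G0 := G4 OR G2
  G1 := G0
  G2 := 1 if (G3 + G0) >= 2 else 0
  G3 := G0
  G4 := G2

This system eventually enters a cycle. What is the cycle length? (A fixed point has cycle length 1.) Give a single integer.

Answer: 1

Derivation:
Step 0: 10101
Step 1: G0=G4|G2=1|1=1 G1=G0=1 G2=(0+1>=2)=0 G3=G0=1 G4=G2=1 -> 11011
Step 2: G0=G4|G2=1|0=1 G1=G0=1 G2=(1+1>=2)=1 G3=G0=1 G4=G2=0 -> 11110
Step 3: G0=G4|G2=0|1=1 G1=G0=1 G2=(1+1>=2)=1 G3=G0=1 G4=G2=1 -> 11111
Step 4: G0=G4|G2=1|1=1 G1=G0=1 G2=(1+1>=2)=1 G3=G0=1 G4=G2=1 -> 11111
State from step 4 equals state from step 3 -> cycle length 1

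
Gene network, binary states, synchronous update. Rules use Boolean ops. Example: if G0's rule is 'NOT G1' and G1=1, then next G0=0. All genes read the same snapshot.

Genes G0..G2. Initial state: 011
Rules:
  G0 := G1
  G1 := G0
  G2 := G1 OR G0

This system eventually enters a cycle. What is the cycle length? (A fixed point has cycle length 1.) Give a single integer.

Step 0: 011
Step 1: G0=G1=1 G1=G0=0 G2=G1|G0=1|0=1 -> 101
Step 2: G0=G1=0 G1=G0=1 G2=G1|G0=0|1=1 -> 011
State from step 2 equals state from step 0 -> cycle length 2

Answer: 2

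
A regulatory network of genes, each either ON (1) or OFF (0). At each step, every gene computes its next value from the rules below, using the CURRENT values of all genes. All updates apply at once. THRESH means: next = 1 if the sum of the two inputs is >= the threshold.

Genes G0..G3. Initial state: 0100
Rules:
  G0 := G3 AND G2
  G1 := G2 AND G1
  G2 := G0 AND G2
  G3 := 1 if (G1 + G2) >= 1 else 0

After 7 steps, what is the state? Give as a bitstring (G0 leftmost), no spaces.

Step 1: G0=G3&G2=0&0=0 G1=G2&G1=0&1=0 G2=G0&G2=0&0=0 G3=(1+0>=1)=1 -> 0001
Step 2: G0=G3&G2=1&0=0 G1=G2&G1=0&0=0 G2=G0&G2=0&0=0 G3=(0+0>=1)=0 -> 0000
Step 3: G0=G3&G2=0&0=0 G1=G2&G1=0&0=0 G2=G0&G2=0&0=0 G3=(0+0>=1)=0 -> 0000
Step 4: G0=G3&G2=0&0=0 G1=G2&G1=0&0=0 G2=G0&G2=0&0=0 G3=(0+0>=1)=0 -> 0000
Step 5: G0=G3&G2=0&0=0 G1=G2&G1=0&0=0 G2=G0&G2=0&0=0 G3=(0+0>=1)=0 -> 0000
Step 6: G0=G3&G2=0&0=0 G1=G2&G1=0&0=0 G2=G0&G2=0&0=0 G3=(0+0>=1)=0 -> 0000
Step 7: G0=G3&G2=0&0=0 G1=G2&G1=0&0=0 G2=G0&G2=0&0=0 G3=(0+0>=1)=0 -> 0000

0000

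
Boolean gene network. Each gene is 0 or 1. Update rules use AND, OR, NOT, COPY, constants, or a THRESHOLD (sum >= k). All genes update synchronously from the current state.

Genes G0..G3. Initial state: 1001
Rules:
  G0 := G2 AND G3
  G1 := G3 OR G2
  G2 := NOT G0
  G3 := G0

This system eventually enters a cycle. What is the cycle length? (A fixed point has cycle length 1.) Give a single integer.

Answer: 1

Derivation:
Step 0: 1001
Step 1: G0=G2&G3=0&1=0 G1=G3|G2=1|0=1 G2=NOT G0=NOT 1=0 G3=G0=1 -> 0101
Step 2: G0=G2&G3=0&1=0 G1=G3|G2=1|0=1 G2=NOT G0=NOT 0=1 G3=G0=0 -> 0110
Step 3: G0=G2&G3=1&0=0 G1=G3|G2=0|1=1 G2=NOT G0=NOT 0=1 G3=G0=0 -> 0110
State from step 3 equals state from step 2 -> cycle length 1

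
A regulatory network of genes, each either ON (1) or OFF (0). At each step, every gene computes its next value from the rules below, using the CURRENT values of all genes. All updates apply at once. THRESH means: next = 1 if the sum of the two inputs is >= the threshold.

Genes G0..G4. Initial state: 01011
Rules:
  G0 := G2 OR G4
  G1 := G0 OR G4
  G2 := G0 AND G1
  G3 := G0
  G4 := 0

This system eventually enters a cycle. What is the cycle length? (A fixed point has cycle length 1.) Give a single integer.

Step 0: 01011
Step 1: G0=G2|G4=0|1=1 G1=G0|G4=0|1=1 G2=G0&G1=0&1=0 G3=G0=0 G4=0(const) -> 11000
Step 2: G0=G2|G4=0|0=0 G1=G0|G4=1|0=1 G2=G0&G1=1&1=1 G3=G0=1 G4=0(const) -> 01110
Step 3: G0=G2|G4=1|0=1 G1=G0|G4=0|0=0 G2=G0&G1=0&1=0 G3=G0=0 G4=0(const) -> 10000
Step 4: G0=G2|G4=0|0=0 G1=G0|G4=1|0=1 G2=G0&G1=1&0=0 G3=G0=1 G4=0(const) -> 01010
Step 5: G0=G2|G4=0|0=0 G1=G0|G4=0|0=0 G2=G0&G1=0&1=0 G3=G0=0 G4=0(const) -> 00000
Step 6: G0=G2|G4=0|0=0 G1=G0|G4=0|0=0 G2=G0&G1=0&0=0 G3=G0=0 G4=0(const) -> 00000
State from step 6 equals state from step 5 -> cycle length 1

Answer: 1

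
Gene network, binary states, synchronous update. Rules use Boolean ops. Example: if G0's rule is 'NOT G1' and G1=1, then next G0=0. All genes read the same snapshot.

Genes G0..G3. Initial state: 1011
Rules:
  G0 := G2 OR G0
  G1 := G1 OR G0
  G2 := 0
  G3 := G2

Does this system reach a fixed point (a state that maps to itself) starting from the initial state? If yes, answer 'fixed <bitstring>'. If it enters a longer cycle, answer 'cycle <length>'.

Step 0: 1011
Step 1: G0=G2|G0=1|1=1 G1=G1|G0=0|1=1 G2=0(const) G3=G2=1 -> 1101
Step 2: G0=G2|G0=0|1=1 G1=G1|G0=1|1=1 G2=0(const) G3=G2=0 -> 1100
Step 3: G0=G2|G0=0|1=1 G1=G1|G0=1|1=1 G2=0(const) G3=G2=0 -> 1100
Fixed point reached at step 2: 1100

Answer: fixed 1100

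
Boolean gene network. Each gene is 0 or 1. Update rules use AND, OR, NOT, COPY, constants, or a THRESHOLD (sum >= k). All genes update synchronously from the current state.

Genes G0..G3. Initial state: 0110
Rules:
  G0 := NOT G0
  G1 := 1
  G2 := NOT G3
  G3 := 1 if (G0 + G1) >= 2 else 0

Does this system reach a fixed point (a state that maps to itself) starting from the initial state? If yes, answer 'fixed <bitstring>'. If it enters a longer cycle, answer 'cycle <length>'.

Step 0: 0110
Step 1: G0=NOT G0=NOT 0=1 G1=1(const) G2=NOT G3=NOT 0=1 G3=(0+1>=2)=0 -> 1110
Step 2: G0=NOT G0=NOT 1=0 G1=1(const) G2=NOT G3=NOT 0=1 G3=(1+1>=2)=1 -> 0111
Step 3: G0=NOT G0=NOT 0=1 G1=1(const) G2=NOT G3=NOT 1=0 G3=(0+1>=2)=0 -> 1100
Step 4: G0=NOT G0=NOT 1=0 G1=1(const) G2=NOT G3=NOT 0=1 G3=(1+1>=2)=1 -> 0111
Cycle of length 2 starting at step 2 -> no fixed point

Answer: cycle 2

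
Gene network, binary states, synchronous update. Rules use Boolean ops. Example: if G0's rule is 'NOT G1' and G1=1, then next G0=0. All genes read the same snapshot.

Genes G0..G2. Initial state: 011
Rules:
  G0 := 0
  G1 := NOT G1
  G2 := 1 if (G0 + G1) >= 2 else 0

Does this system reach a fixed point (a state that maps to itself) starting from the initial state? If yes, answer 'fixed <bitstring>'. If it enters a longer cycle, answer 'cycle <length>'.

Answer: cycle 2

Derivation:
Step 0: 011
Step 1: G0=0(const) G1=NOT G1=NOT 1=0 G2=(0+1>=2)=0 -> 000
Step 2: G0=0(const) G1=NOT G1=NOT 0=1 G2=(0+0>=2)=0 -> 010
Step 3: G0=0(const) G1=NOT G1=NOT 1=0 G2=(0+1>=2)=0 -> 000
Cycle of length 2 starting at step 1 -> no fixed point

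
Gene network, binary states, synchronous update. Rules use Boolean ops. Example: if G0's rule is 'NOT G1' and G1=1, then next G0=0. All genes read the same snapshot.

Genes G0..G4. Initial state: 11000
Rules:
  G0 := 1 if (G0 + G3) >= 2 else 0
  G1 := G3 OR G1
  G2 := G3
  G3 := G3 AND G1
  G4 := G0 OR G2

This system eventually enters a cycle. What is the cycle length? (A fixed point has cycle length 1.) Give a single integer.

Answer: 1

Derivation:
Step 0: 11000
Step 1: G0=(1+0>=2)=0 G1=G3|G1=0|1=1 G2=G3=0 G3=G3&G1=0&1=0 G4=G0|G2=1|0=1 -> 01001
Step 2: G0=(0+0>=2)=0 G1=G3|G1=0|1=1 G2=G3=0 G3=G3&G1=0&1=0 G4=G0|G2=0|0=0 -> 01000
Step 3: G0=(0+0>=2)=0 G1=G3|G1=0|1=1 G2=G3=0 G3=G3&G1=0&1=0 G4=G0|G2=0|0=0 -> 01000
State from step 3 equals state from step 2 -> cycle length 1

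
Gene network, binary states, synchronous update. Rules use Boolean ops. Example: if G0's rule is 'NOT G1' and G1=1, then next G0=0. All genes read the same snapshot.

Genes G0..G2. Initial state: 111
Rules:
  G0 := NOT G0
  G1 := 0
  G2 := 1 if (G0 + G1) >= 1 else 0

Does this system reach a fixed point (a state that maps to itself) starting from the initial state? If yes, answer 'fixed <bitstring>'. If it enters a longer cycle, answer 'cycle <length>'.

Answer: cycle 2

Derivation:
Step 0: 111
Step 1: G0=NOT G0=NOT 1=0 G1=0(const) G2=(1+1>=1)=1 -> 001
Step 2: G0=NOT G0=NOT 0=1 G1=0(const) G2=(0+0>=1)=0 -> 100
Step 3: G0=NOT G0=NOT 1=0 G1=0(const) G2=(1+0>=1)=1 -> 001
Cycle of length 2 starting at step 1 -> no fixed point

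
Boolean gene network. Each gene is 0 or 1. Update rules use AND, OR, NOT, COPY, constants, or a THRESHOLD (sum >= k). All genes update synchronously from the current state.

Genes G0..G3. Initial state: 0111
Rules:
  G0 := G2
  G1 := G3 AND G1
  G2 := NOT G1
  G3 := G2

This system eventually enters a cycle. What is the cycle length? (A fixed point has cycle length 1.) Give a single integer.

Step 0: 0111
Step 1: G0=G2=1 G1=G3&G1=1&1=1 G2=NOT G1=NOT 1=0 G3=G2=1 -> 1101
Step 2: G0=G2=0 G1=G3&G1=1&1=1 G2=NOT G1=NOT 1=0 G3=G2=0 -> 0100
Step 3: G0=G2=0 G1=G3&G1=0&1=0 G2=NOT G1=NOT 1=0 G3=G2=0 -> 0000
Step 4: G0=G2=0 G1=G3&G1=0&0=0 G2=NOT G1=NOT 0=1 G3=G2=0 -> 0010
Step 5: G0=G2=1 G1=G3&G1=0&0=0 G2=NOT G1=NOT 0=1 G3=G2=1 -> 1011
Step 6: G0=G2=1 G1=G3&G1=1&0=0 G2=NOT G1=NOT 0=1 G3=G2=1 -> 1011
State from step 6 equals state from step 5 -> cycle length 1

Answer: 1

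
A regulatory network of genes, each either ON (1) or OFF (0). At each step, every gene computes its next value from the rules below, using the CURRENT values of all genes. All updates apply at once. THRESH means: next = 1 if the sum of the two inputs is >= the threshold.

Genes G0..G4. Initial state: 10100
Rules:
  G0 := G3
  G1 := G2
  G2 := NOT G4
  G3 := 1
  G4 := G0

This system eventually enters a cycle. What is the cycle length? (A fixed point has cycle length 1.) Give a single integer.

Step 0: 10100
Step 1: G0=G3=0 G1=G2=1 G2=NOT G4=NOT 0=1 G3=1(const) G4=G0=1 -> 01111
Step 2: G0=G3=1 G1=G2=1 G2=NOT G4=NOT 1=0 G3=1(const) G4=G0=0 -> 11010
Step 3: G0=G3=1 G1=G2=0 G2=NOT G4=NOT 0=1 G3=1(const) G4=G0=1 -> 10111
Step 4: G0=G3=1 G1=G2=1 G2=NOT G4=NOT 1=0 G3=1(const) G4=G0=1 -> 11011
Step 5: G0=G3=1 G1=G2=0 G2=NOT G4=NOT 1=0 G3=1(const) G4=G0=1 -> 10011
Step 6: G0=G3=1 G1=G2=0 G2=NOT G4=NOT 1=0 G3=1(const) G4=G0=1 -> 10011
State from step 6 equals state from step 5 -> cycle length 1

Answer: 1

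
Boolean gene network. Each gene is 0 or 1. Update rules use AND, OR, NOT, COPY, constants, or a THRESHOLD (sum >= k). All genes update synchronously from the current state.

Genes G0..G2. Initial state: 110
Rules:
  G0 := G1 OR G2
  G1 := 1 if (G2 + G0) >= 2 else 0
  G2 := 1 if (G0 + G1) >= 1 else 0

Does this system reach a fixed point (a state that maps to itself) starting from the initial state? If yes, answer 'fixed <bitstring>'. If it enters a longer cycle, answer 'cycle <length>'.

Step 0: 110
Step 1: G0=G1|G2=1|0=1 G1=(0+1>=2)=0 G2=(1+1>=1)=1 -> 101
Step 2: G0=G1|G2=0|1=1 G1=(1+1>=2)=1 G2=(1+0>=1)=1 -> 111
Step 3: G0=G1|G2=1|1=1 G1=(1+1>=2)=1 G2=(1+1>=1)=1 -> 111
Fixed point reached at step 2: 111

Answer: fixed 111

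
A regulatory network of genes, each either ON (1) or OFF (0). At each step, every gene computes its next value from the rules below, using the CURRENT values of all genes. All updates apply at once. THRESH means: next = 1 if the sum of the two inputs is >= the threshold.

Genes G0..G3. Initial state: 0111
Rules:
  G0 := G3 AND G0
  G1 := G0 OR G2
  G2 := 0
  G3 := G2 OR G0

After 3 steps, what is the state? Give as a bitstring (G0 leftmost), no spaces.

Step 1: G0=G3&G0=1&0=0 G1=G0|G2=0|1=1 G2=0(const) G3=G2|G0=1|0=1 -> 0101
Step 2: G0=G3&G0=1&0=0 G1=G0|G2=0|0=0 G2=0(const) G3=G2|G0=0|0=0 -> 0000
Step 3: G0=G3&G0=0&0=0 G1=G0|G2=0|0=0 G2=0(const) G3=G2|G0=0|0=0 -> 0000

0000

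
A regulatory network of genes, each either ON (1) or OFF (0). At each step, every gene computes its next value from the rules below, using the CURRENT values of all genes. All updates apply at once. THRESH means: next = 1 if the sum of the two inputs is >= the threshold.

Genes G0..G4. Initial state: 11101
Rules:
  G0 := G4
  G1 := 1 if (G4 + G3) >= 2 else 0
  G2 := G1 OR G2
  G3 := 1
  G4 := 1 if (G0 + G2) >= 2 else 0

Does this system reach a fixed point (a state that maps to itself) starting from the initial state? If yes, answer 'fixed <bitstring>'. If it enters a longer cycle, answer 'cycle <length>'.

Answer: fixed 11111

Derivation:
Step 0: 11101
Step 1: G0=G4=1 G1=(1+0>=2)=0 G2=G1|G2=1|1=1 G3=1(const) G4=(1+1>=2)=1 -> 10111
Step 2: G0=G4=1 G1=(1+1>=2)=1 G2=G1|G2=0|1=1 G3=1(const) G4=(1+1>=2)=1 -> 11111
Step 3: G0=G4=1 G1=(1+1>=2)=1 G2=G1|G2=1|1=1 G3=1(const) G4=(1+1>=2)=1 -> 11111
Fixed point reached at step 2: 11111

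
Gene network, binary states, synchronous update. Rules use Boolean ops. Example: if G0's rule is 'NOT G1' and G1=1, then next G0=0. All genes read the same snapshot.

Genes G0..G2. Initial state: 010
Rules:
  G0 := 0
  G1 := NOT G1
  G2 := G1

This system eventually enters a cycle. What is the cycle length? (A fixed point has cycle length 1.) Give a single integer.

Step 0: 010
Step 1: G0=0(const) G1=NOT G1=NOT 1=0 G2=G1=1 -> 001
Step 2: G0=0(const) G1=NOT G1=NOT 0=1 G2=G1=0 -> 010
State from step 2 equals state from step 0 -> cycle length 2

Answer: 2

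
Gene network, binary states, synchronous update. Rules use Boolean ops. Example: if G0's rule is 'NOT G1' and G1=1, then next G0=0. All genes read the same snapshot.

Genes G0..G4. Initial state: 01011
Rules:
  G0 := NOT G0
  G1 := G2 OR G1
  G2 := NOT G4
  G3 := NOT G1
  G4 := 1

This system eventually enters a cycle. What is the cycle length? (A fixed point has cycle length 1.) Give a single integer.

Answer: 2

Derivation:
Step 0: 01011
Step 1: G0=NOT G0=NOT 0=1 G1=G2|G1=0|1=1 G2=NOT G4=NOT 1=0 G3=NOT G1=NOT 1=0 G4=1(const) -> 11001
Step 2: G0=NOT G0=NOT 1=0 G1=G2|G1=0|1=1 G2=NOT G4=NOT 1=0 G3=NOT G1=NOT 1=0 G4=1(const) -> 01001
Step 3: G0=NOT G0=NOT 0=1 G1=G2|G1=0|1=1 G2=NOT G4=NOT 1=0 G3=NOT G1=NOT 1=0 G4=1(const) -> 11001
State from step 3 equals state from step 1 -> cycle length 2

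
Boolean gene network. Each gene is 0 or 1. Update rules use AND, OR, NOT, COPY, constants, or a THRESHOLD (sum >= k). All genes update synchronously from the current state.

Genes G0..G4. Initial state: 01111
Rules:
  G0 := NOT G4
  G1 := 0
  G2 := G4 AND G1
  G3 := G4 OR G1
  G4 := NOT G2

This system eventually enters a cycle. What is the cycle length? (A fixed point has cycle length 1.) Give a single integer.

Step 0: 01111
Step 1: G0=NOT G4=NOT 1=0 G1=0(const) G2=G4&G1=1&1=1 G3=G4|G1=1|1=1 G4=NOT G2=NOT 1=0 -> 00110
Step 2: G0=NOT G4=NOT 0=1 G1=0(const) G2=G4&G1=0&0=0 G3=G4|G1=0|0=0 G4=NOT G2=NOT 1=0 -> 10000
Step 3: G0=NOT G4=NOT 0=1 G1=0(const) G2=G4&G1=0&0=0 G3=G4|G1=0|0=0 G4=NOT G2=NOT 0=1 -> 10001
Step 4: G0=NOT G4=NOT 1=0 G1=0(const) G2=G4&G1=1&0=0 G3=G4|G1=1|0=1 G4=NOT G2=NOT 0=1 -> 00011
Step 5: G0=NOT G4=NOT 1=0 G1=0(const) G2=G4&G1=1&0=0 G3=G4|G1=1|0=1 G4=NOT G2=NOT 0=1 -> 00011
State from step 5 equals state from step 4 -> cycle length 1

Answer: 1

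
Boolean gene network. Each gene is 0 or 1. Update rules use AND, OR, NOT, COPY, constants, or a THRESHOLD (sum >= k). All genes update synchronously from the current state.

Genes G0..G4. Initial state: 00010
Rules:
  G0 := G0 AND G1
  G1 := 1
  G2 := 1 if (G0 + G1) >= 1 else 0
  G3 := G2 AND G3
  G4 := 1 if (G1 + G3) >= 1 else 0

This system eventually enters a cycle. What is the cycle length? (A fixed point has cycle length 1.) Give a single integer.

Answer: 1

Derivation:
Step 0: 00010
Step 1: G0=G0&G1=0&0=0 G1=1(const) G2=(0+0>=1)=0 G3=G2&G3=0&1=0 G4=(0+1>=1)=1 -> 01001
Step 2: G0=G0&G1=0&1=0 G1=1(const) G2=(0+1>=1)=1 G3=G2&G3=0&0=0 G4=(1+0>=1)=1 -> 01101
Step 3: G0=G0&G1=0&1=0 G1=1(const) G2=(0+1>=1)=1 G3=G2&G3=1&0=0 G4=(1+0>=1)=1 -> 01101
State from step 3 equals state from step 2 -> cycle length 1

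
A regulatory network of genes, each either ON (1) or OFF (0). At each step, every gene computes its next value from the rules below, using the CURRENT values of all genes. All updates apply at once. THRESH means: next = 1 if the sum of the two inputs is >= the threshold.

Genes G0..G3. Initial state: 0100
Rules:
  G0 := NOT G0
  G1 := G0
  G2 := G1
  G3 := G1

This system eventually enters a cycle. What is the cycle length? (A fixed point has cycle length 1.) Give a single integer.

Answer: 2

Derivation:
Step 0: 0100
Step 1: G0=NOT G0=NOT 0=1 G1=G0=0 G2=G1=1 G3=G1=1 -> 1011
Step 2: G0=NOT G0=NOT 1=0 G1=G0=1 G2=G1=0 G3=G1=0 -> 0100
State from step 2 equals state from step 0 -> cycle length 2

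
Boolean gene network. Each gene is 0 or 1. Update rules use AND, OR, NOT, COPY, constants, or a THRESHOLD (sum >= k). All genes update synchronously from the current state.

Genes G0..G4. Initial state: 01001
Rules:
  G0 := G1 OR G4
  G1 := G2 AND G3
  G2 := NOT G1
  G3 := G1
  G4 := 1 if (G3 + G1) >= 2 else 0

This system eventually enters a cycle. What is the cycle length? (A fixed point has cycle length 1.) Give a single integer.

Step 0: 01001
Step 1: G0=G1|G4=1|1=1 G1=G2&G3=0&0=0 G2=NOT G1=NOT 1=0 G3=G1=1 G4=(0+1>=2)=0 -> 10010
Step 2: G0=G1|G4=0|0=0 G1=G2&G3=0&1=0 G2=NOT G1=NOT 0=1 G3=G1=0 G4=(1+0>=2)=0 -> 00100
Step 3: G0=G1|G4=0|0=0 G1=G2&G3=1&0=0 G2=NOT G1=NOT 0=1 G3=G1=0 G4=(0+0>=2)=0 -> 00100
State from step 3 equals state from step 2 -> cycle length 1

Answer: 1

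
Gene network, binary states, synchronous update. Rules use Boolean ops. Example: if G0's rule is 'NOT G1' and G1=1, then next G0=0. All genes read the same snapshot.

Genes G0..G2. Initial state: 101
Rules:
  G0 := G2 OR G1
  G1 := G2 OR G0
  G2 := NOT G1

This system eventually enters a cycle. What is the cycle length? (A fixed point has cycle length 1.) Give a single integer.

Step 0: 101
Step 1: G0=G2|G1=1|0=1 G1=G2|G0=1|1=1 G2=NOT G1=NOT 0=1 -> 111
Step 2: G0=G2|G1=1|1=1 G1=G2|G0=1|1=1 G2=NOT G1=NOT 1=0 -> 110
Step 3: G0=G2|G1=0|1=1 G1=G2|G0=0|1=1 G2=NOT G1=NOT 1=0 -> 110
State from step 3 equals state from step 2 -> cycle length 1

Answer: 1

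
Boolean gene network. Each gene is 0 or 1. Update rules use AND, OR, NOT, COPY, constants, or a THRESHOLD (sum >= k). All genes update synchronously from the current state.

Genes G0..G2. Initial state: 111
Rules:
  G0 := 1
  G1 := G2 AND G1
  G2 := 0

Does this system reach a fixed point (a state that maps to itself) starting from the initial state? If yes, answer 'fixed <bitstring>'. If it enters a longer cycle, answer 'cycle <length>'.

Answer: fixed 100

Derivation:
Step 0: 111
Step 1: G0=1(const) G1=G2&G1=1&1=1 G2=0(const) -> 110
Step 2: G0=1(const) G1=G2&G1=0&1=0 G2=0(const) -> 100
Step 3: G0=1(const) G1=G2&G1=0&0=0 G2=0(const) -> 100
Fixed point reached at step 2: 100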